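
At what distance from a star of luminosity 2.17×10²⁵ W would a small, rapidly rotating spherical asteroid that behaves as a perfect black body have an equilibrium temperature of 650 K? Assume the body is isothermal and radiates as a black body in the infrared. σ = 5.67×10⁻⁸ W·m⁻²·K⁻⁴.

For an isothermal black-emitting sphere, (1−a)S·πr² = σ·4πr²·T⁴ ⇒ S = 4σT⁴/(1−a).
S = 4·5.67×10⁻⁸·(650)⁴/1.00 = 40490 W/m².
Flux falls as S = L/(4πd²), so d = √(L/(4πS)) = √(2.17×10²⁵/(4π·40490)).

d ≈ 6.53×10⁹ m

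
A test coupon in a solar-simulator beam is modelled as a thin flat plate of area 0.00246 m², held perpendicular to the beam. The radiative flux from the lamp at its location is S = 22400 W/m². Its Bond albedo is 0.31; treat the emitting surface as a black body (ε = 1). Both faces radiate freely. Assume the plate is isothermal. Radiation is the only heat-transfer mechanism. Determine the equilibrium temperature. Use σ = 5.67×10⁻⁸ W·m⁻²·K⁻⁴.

T ≈ 608 K

At equilibrium, absorbed power = emitted power.
Absorbing cross-section = A = 0.002460 m²; emitting surface = 2A = 0.004920 m² (ratio 2).
(1−a)S·A_cross = εσ·A_surf·T⁴  ⇒  T⁴ = (1−a)S/(2σ).
T⁴ = 0.690·22400/(2·5.67×10⁻⁸) = 1.363×10¹¹ K⁴.
T = (1.363×10¹¹)^(1/4).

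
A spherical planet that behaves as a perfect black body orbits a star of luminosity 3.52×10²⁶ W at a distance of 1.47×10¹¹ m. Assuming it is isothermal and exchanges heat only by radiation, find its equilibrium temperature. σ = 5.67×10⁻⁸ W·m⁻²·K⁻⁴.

T ≈ 275 K

First find the stellar flux at distance d: S = L/(4πd²) = 3.52×10²⁶/(4π·(1.47×10¹¹)²) = 1296 W/m².
For an isothermal sphere, absorbed (1−a)S·πr² = emitted σ·4πr²·T⁴, so T⁴ = (1−a)S/(4σ).
T⁴ = 1.00·1296/(4·5.67×10⁻⁸) = 5.716×10⁹ K⁴.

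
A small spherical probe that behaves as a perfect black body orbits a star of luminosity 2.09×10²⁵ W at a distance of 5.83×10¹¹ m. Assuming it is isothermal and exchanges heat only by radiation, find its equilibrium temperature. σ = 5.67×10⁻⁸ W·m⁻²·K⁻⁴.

First find the stellar flux at distance d: S = L/(4πd²) = 2.09×10²⁵/(4π·(5.83×10¹¹)²) = 4.893 W/m².
For an isothermal sphere, absorbed (1−a)S·πr² = emitted σ·4πr²·T⁴, so T⁴ = (1−a)S/(4σ).
T⁴ = 1.00·4.893/(4·5.67×10⁻⁸) = 2.158×10⁷ K⁴.

T ≈ 68.2 K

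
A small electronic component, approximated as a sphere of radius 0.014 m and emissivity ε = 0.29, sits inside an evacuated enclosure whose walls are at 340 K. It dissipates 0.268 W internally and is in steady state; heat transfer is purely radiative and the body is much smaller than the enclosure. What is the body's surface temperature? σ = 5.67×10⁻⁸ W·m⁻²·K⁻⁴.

T ≈ 376 K

For a small grey body in a large enclosure, net radiated power = εσA(T⁴ − T_w⁴).
Steady state: P = εσA(T⁴ − T_w⁴) with A = 4πr² = 0.002463 m².
T⁴ = P/(εσA) + T_w⁴ = 0.268/(0.29·5.67×10⁻⁸·0.002463) + (340)⁴
    = 6.617×10⁹ + 1.336×10¹⁰ = 1.998×10¹⁰ K⁴.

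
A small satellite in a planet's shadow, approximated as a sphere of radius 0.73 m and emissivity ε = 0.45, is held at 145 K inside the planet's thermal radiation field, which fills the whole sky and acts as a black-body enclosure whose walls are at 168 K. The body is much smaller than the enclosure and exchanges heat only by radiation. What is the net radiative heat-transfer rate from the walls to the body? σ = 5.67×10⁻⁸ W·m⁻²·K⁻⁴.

P_net ≈ 60.6 W

For a small grey body in a large enclosure: P_net = εσA(T_body⁴ − T_wall⁴).
A = 4πr² = 6.697 m²; T_body⁴ − T_wall⁴ = 4.421×10⁸ − 7.966×10⁸ = -3.545×10⁸ K⁴.
|P_net| = 0.45·5.67×10⁻⁸·6.697·3.545×10⁸.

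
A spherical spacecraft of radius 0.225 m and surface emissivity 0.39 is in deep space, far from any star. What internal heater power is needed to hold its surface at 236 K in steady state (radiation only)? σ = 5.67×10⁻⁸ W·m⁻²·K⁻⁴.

P ≈ 43.6 W

P = εσ·4πr²·T⁴.
4πr² = 0.6362 m²; T⁴ = 3.102×10⁹ K⁴.
P = 0.39·5.67×10⁻⁸·0.6362·3.102×10⁹.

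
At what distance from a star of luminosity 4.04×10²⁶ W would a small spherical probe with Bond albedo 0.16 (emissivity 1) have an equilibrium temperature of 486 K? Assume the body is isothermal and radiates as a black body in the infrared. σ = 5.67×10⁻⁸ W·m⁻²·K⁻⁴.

For an isothermal black-emitting sphere, (1−a)S·πr² = σ·4πr²·T⁴ ⇒ S = 4σT⁴/(1−a).
S = 4·5.67×10⁻⁸·(486)⁴/0.840 = 15060 W/m².
Flux falls as S = L/(4πd²), so d = √(L/(4πS)) = √(4.04×10²⁶/(4π·15060)).

d ≈ 4.62×10¹⁰ m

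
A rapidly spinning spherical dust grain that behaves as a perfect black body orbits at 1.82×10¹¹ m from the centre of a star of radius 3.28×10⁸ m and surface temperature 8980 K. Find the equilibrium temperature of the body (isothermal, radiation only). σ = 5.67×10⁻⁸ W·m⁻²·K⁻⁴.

T ≈ 270 K

The star's surface emits σT_*⁴; at distance d the flux is S = σT_*⁴(R_*/d)².
S = 5.67×10⁻⁸·(8980)⁴·(3.28×10⁸/1.82×10¹¹)² = 1198 W/m².
For an isothermal sphere T⁴ = (1−a)S/(4σ) = 5.280×10⁹ K⁴.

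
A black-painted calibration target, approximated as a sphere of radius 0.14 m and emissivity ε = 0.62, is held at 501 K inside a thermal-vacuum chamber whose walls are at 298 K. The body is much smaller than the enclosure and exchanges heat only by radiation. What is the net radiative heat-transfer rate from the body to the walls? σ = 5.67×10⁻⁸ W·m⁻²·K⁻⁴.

For a small grey body in a large enclosure: P_net = εσA(T_body⁴ − T_wall⁴).
A = 4πr² = 0.2463 m²; T_body⁴ − T_wall⁴ = 6.300×10¹⁰ − 7.886×10⁹ = 5.512×10¹⁰ K⁴.
|P_net| = 0.62·5.67×10⁻⁸·0.2463·5.512×10¹⁰.

P_net ≈ 477 W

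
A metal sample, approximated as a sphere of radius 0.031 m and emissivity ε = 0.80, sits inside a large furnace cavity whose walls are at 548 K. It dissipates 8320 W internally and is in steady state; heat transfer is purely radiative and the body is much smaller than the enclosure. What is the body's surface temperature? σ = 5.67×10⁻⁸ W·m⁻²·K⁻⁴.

T ≈ 1980 K

For a small grey body in a large enclosure, net radiated power = εσA(T⁴ − T_w⁴).
Steady state: P = εσA(T⁴ − T_w⁴) with A = 4πr² = 0.01208 m².
T⁴ = P/(εσA) + T_w⁴ = 8320/(0.80·5.67×10⁻⁸·0.01208) + (548)⁴
    = 1.519×10¹³ + 9.018×10¹⁰ = 1.528×10¹³ K⁴.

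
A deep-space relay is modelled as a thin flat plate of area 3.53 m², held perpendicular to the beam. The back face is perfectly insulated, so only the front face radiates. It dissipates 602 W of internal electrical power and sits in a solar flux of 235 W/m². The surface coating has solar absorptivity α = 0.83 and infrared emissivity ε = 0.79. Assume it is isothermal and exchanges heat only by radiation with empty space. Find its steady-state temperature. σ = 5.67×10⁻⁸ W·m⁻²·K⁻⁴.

At steady state, absorbed solar power + internal power = radiated power.
Absorbed: α·S·A_cross = 0.83·235·3.530 = 688.5 W (cross-section A).
Total input = 688.5 + 602 = 1291 W.
Radiated: εσ·A_surf·T⁴ with A_surf = A = 3.530 m².
T⁴ = 1291/(0.79·5.67×10⁻⁸·3.530) = 8.162×10⁹ K⁴.

T ≈ 301 K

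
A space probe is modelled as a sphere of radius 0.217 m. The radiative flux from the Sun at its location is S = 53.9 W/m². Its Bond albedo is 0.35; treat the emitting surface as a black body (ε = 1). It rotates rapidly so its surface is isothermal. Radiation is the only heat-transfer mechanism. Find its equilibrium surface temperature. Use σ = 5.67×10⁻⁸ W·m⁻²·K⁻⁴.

T ≈ 111 K

At equilibrium, absorbed power = emitted power.
Absorbing cross-section = πr² = 0.1479 m²; emitting surface = 4πr² = 0.5917 m² (ratio 4).
(1−a)S·A_cross = εσ·A_surf·T⁴  ⇒  T⁴ = (1−a)S/(4σ).
T⁴ = 0.650·53.9/(4·5.67×10⁻⁸) = 1.545×10⁸ K⁴.
T = (1.545×10⁸)^(1/4).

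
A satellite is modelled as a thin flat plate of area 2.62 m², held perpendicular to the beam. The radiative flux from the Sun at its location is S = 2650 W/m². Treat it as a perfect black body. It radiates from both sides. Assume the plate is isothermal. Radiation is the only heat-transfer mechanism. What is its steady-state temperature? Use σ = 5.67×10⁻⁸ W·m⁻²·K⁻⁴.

At equilibrium, absorbed power = emitted power.
Absorbing cross-section = A = 2.620 m²; emitting surface = 2A = 5.240 m² (ratio 2).
S·A_cross = εσ·A_surf·T⁴  ⇒  T⁴ = S/(2σ).
T⁴ = 1.00·2650/(2·5.67×10⁻⁸) = 2.337×10¹⁰ K⁴.
T = (2.337×10¹⁰)^(1/4).

T ≈ 391 K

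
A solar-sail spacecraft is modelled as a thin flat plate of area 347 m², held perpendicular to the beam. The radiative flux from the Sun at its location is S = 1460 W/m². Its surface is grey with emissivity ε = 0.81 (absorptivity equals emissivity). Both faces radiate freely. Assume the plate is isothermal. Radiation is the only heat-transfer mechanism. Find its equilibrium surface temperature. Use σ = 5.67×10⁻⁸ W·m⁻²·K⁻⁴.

T ≈ 337 K

At equilibrium, absorbed power = emitted power.
Absorbing cross-section = A = 347.0 m²; emitting surface = 2A = 694.0 m² (ratio 2).
εS·A_cross = εσ·A_surf·T⁴  ⇒  T⁴ = S/(2σ)   (ε cancels).
T⁴ = 1460/(2·5.67×10⁻⁸) = 1.287×10¹⁰ K⁴.
T = (1.287×10¹⁰)^(1/4).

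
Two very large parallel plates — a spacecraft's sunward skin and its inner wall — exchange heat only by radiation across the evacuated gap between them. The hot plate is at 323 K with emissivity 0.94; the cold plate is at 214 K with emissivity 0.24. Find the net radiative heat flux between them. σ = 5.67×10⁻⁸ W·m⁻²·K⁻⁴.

For two infinite grey parallel plates, q = σ(T₁⁴ − T₂⁴)/(1/ε₁ + 1/ε₂ − 1).
T₁⁴ − T₂⁴ = 1.088×10¹⁰ − 2.097×10⁹ = 8.787×10⁹ K⁴.
1/ε₁ + 1/ε₂ − 1 = 1.064 + 4.167 − 1 = 4.230.
q = 5.67×10⁻⁸ × 8.787×10⁹ / 4.230.

q ≈ 118 W/m²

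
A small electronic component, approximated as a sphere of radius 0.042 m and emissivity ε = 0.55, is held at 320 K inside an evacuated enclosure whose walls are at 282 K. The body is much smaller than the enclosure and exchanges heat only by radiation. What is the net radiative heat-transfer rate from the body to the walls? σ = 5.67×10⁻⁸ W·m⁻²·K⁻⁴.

For a small grey body in a large enclosure: P_net = εσA(T_body⁴ − T_wall⁴).
A = 4πr² = 0.02217 m²; T_body⁴ − T_wall⁴ = 1.049×10¹⁰ − 6.324×10⁹ = 4.162×10⁹ K⁴.
|P_net| = 0.55·5.67×10⁻⁸·0.02217·4.162×10⁹.

P_net ≈ 2.88 W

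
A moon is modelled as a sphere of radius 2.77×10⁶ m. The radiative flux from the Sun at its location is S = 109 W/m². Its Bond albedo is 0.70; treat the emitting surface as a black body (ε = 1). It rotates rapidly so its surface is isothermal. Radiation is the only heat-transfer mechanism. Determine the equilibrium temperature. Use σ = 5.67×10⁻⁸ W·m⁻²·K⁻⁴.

At equilibrium, absorbed power = emitted power.
Absorbing cross-section = πr² = 2.411×10¹³ m²; emitting surface = 4πr² = 9.642×10¹³ m² (ratio 4).
(1−a)S·A_cross = εσ·A_surf·T⁴  ⇒  T⁴ = (1−a)S/(4σ).
T⁴ = 0.300·109/(4·5.67×10⁻⁸) = 1.442×10⁸ K⁴.
T = (1.442×10⁸)^(1/4).

T ≈ 110 K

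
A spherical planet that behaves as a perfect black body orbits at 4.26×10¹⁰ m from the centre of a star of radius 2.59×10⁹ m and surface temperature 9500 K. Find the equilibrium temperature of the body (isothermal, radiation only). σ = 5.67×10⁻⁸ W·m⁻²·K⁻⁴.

T ≈ 1660 K

The star's surface emits σT_*⁴; at distance d the flux is S = σT_*⁴(R_*/d)².
S = 5.67×10⁻⁸·(9500)⁴·(2.59×10⁹/4.26×10¹⁰)² = 1.707×10⁶ W/m².
For an isothermal sphere T⁴ = (1−a)S/(4σ) = 7.527×10¹² K⁴.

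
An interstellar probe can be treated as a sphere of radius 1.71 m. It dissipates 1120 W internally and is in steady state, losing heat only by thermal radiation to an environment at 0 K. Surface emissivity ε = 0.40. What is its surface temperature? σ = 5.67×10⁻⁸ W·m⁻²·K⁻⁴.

Steady state: internal power = radiated power, P = εσA T⁴.
Radiating area A = 4πr² = 36.75 m².
T⁴ = P/(εσA) = 1120/(0.40·5.67×10⁻⁸·36.75) = 1.344×10⁹ K⁴.
T = (1.344×10⁹)^(1/4).

T ≈ 191 K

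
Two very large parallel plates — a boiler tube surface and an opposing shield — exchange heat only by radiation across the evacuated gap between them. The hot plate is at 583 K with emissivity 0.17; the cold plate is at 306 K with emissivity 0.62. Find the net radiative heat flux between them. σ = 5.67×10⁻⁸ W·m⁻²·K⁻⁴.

For two infinite grey parallel plates, q = σ(T₁⁴ − T₂⁴)/(1/ε₁ + 1/ε₂ − 1).
T₁⁴ − T₂⁴ = 1.155×10¹¹ − 8.768×10⁹ = 1.068×10¹¹ K⁴.
1/ε₁ + 1/ε₂ − 1 = 5.882 + 1.613 − 1 = 6.495.
q = 5.67×10⁻⁸ × 1.068×10¹¹ / 6.495.

q ≈ 932 W/m²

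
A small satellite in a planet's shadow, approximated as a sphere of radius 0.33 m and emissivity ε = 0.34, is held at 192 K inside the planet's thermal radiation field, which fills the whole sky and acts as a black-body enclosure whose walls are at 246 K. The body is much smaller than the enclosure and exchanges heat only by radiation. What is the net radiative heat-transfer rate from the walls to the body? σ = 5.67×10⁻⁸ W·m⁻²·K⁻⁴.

For a small grey body in a large enclosure: P_net = εσA(T_body⁴ − T_wall⁴).
A = 4πr² = 1.368 m²; T_body⁴ − T_wall⁴ = 1.359×10⁹ − 3.662×10⁹ = -2.303×10⁹ K⁴.
|P_net| = 0.34·5.67×10⁻⁸·1.368·2.303×10⁹.

P_net ≈ 60.8 W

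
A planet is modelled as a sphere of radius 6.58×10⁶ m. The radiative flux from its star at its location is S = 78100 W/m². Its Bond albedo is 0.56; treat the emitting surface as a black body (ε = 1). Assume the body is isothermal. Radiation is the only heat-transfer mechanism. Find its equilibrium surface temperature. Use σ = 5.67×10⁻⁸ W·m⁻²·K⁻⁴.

T ≈ 624 K

At equilibrium, absorbed power = emitted power.
Absorbing cross-section = πr² = 1.360×10¹⁴ m²; emitting surface = 4πr² = 5.441×10¹⁴ m² (ratio 4).
(1−a)S·A_cross = εσ·A_surf·T⁴  ⇒  T⁴ = (1−a)S/(4σ).
T⁴ = 0.440·78100/(4·5.67×10⁻⁸) = 1.515×10¹¹ K⁴.
T = (1.515×10¹¹)^(1/4).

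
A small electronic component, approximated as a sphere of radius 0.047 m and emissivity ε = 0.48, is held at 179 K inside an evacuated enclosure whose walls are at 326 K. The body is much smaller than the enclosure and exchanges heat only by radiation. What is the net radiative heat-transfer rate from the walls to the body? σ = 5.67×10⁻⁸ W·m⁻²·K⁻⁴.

P_net ≈ 7.76 W

For a small grey body in a large enclosure: P_net = εσA(T_body⁴ − T_wall⁴).
A = 4πr² = 0.02776 m²; T_body⁴ − T_wall⁴ = 1.027×10⁹ − 1.129×10¹⁰ = -1.027×10¹⁰ K⁴.
|P_net| = 0.48·5.67×10⁻⁸·0.02776·1.027×10¹⁰.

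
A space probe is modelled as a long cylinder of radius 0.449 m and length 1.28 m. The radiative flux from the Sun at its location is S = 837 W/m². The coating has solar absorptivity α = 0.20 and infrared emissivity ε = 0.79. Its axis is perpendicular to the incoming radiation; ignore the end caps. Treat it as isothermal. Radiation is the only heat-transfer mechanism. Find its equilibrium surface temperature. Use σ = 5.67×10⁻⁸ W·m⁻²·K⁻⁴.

At equilibrium, absorbed power = emitted power.
Absorbing cross-section = 2rL = 1.149 m²; emitting surface = 2πrL = 3.611 m² (ratio π).
αS·A_cross = εσ·A_surf·T⁴  ⇒  T⁴ = αS/(ε·πσ).
T⁴ = 0.200·837/(0.79·π·5.67×10⁻⁸) = 1.190×10⁹ K⁴.
T = (1.190×10⁹)^(1/4).

T ≈ 186 K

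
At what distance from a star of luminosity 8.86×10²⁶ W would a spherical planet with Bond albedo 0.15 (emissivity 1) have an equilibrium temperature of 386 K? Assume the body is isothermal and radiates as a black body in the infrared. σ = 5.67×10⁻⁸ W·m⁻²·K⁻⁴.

For an isothermal black-emitting sphere, (1−a)S·πr² = σ·4πr²·T⁴ ⇒ S = 4σT⁴/(1−a).
S = 4·5.67×10⁻⁸·(386)⁴/0.850 = 5923 W/m².
Flux falls as S = L/(4πd²), so d = √(L/(4πS)) = √(8.86×10²⁶/(4π·5923)).

d ≈ 1.09×10¹¹ m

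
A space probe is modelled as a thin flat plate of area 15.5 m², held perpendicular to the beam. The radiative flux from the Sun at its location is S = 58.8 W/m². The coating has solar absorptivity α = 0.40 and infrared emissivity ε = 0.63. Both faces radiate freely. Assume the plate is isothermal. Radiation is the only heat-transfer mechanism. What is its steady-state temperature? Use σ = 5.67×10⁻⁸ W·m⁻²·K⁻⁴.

T ≈ 135 K

At equilibrium, absorbed power = emitted power.
Absorbing cross-section = A = 15.50 m²; emitting surface = 2A = 31.00 m² (ratio 2).
αS·A_cross = εσ·A_surf·T⁴  ⇒  T⁴ = αS/(ε·2σ).
T⁴ = 0.400·58.8/(0.63·2·5.67×10⁻⁸) = 3.292×10⁸ K⁴.
T = (3.292×10⁸)^(1/4).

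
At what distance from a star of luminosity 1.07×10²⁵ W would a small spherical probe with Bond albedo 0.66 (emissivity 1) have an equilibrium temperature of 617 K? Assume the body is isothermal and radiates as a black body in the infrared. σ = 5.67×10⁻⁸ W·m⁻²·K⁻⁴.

For an isothermal black-emitting sphere, (1−a)S·πr² = σ·4πr²·T⁴ ⇒ S = 4σT⁴/(1−a).
S = 4·5.67×10⁻⁸·(617)⁴/0.340 = 96670 W/m².
Flux falls as S = L/(4πd²), so d = √(L/(4πS)) = √(1.07×10²⁵/(4π·96670)).

d ≈ 2.97×10⁹ m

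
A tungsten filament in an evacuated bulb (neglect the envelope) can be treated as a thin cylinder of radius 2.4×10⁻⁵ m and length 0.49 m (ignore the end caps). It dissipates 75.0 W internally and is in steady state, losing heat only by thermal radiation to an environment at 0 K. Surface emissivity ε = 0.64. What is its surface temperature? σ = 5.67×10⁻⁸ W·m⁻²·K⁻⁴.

T ≈ 2300 K

Steady state: internal power = radiated power, P = εσA T⁴.
Radiating area A = 2πrL = 7.389×10⁻⁵ m².
T⁴ = P/(εσA) = 75.0/(0.64·5.67×10⁻⁸·7.389×10⁻⁵) = 2.797×10¹³ K⁴.
T = (2.797×10¹³)^(1/4).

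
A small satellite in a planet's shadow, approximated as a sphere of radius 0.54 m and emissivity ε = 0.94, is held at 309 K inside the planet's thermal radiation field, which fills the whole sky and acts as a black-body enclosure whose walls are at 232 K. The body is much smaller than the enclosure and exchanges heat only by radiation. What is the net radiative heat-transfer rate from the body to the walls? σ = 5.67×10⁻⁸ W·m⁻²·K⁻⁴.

For a small grey body in a large enclosure: P_net = εσA(T_body⁴ − T_wall⁴).
A = 4πr² = 3.664 m²; T_body⁴ − T_wall⁴ = 9.117×10⁹ − 2.897×10⁹ = 6.220×10⁹ K⁴.
|P_net| = 0.94·5.67×10⁻⁸·3.664·6.220×10⁹.

P_net ≈ 1210 W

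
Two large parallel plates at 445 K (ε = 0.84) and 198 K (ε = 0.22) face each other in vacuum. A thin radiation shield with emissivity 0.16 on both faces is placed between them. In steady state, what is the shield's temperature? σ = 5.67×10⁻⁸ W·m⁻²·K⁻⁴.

In steady state the net flux on the hot side equals that on the cold side.
σ(T₁⁴−T_s⁴)/D₁ = σ(T_s⁴−T₂⁴)/D₂, with D₁ = 1/ε₁+1/ε_s−1 = 6.440, D₂ = 1/ε_s+1/ε₂−1 = 9.795.
Solve for T_s⁴: T_s⁴ = (D₂·T₁⁴ + D₁·T₂⁴)/(D₁+D₂) = 2.427×10¹⁰ K⁴.

T_s ≈ 395 K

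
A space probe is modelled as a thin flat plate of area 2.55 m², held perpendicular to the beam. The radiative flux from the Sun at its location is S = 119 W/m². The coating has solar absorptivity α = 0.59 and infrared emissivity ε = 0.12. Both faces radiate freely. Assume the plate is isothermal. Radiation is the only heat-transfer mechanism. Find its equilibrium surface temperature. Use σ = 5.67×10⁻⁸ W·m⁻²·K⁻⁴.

At equilibrium, absorbed power = emitted power.
Absorbing cross-section = A = 2.550 m²; emitting surface = 2A = 5.100 m² (ratio 2).
αS·A_cross = εσ·A_surf·T⁴  ⇒  T⁴ = αS/(ε·2σ).
T⁴ = 0.590·119/(0.12·2·5.67×10⁻⁸) = 5.159×10⁹ K⁴.
T = (5.159×10⁹)^(1/4).

T ≈ 268 K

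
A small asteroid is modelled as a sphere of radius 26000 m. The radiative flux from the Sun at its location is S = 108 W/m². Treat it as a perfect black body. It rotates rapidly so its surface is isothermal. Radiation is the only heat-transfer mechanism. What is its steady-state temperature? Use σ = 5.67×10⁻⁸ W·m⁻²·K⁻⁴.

At equilibrium, absorbed power = emitted power.
Absorbing cross-section = πr² = 2.124×10⁹ m²; emitting surface = 4πr² = 8.495×10⁹ m² (ratio 4).
S·A_cross = εσ·A_surf·T⁴  ⇒  T⁴ = S/(4σ).
T⁴ = 1.00·108/(4·5.67×10⁻⁸) = 4.762×10⁸ K⁴.
T = (4.762×10⁸)^(1/4).

T ≈ 148 K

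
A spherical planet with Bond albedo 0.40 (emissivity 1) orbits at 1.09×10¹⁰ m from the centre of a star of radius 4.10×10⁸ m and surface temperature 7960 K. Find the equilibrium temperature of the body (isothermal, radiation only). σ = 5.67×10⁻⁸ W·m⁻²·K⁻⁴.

The star's surface emits σT_*⁴; at distance d the flux is S = σT_*⁴(R_*/d)².
S = 5.67×10⁻⁸·(7960)⁴·(4.10×10⁸/1.09×10¹⁰)² = 3.221×10⁵ W/m².
For an isothermal sphere T⁴ = (1−a)S/(4σ) = 8.520×10¹¹ K⁴.

T ≈ 961 K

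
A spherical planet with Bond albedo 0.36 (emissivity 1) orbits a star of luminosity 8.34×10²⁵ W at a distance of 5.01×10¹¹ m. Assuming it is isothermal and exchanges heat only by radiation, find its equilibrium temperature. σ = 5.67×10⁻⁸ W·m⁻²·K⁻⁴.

First find the stellar flux at distance d: S = L/(4πd²) = 8.34×10²⁵/(4π·(5.01×10¹¹)²) = 26.44 W/m².
For an isothermal sphere, absorbed (1−a)S·πr² = emitted σ·4πr²·T⁴, so T⁴ = (1−a)S/(4σ).
T⁴ = 0.640·26.44/(4·5.67×10⁻⁸) = 7.461×10⁷ K⁴.

T ≈ 92.9 K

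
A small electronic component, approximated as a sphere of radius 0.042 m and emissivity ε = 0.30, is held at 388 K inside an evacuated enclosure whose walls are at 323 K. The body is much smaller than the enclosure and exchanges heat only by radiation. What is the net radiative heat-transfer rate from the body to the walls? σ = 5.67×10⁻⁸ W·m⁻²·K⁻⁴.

P_net ≈ 4.44 W

For a small grey body in a large enclosure: P_net = εσA(T_body⁴ − T_wall⁴).
A = 4πr² = 0.02217 m²; T_body⁴ − T_wall⁴ = 2.266×10¹⁰ − 1.088×10¹⁰ = 1.178×10¹⁰ K⁴.
|P_net| = 0.30·5.67×10⁻⁸·0.02217·1.178×10¹⁰.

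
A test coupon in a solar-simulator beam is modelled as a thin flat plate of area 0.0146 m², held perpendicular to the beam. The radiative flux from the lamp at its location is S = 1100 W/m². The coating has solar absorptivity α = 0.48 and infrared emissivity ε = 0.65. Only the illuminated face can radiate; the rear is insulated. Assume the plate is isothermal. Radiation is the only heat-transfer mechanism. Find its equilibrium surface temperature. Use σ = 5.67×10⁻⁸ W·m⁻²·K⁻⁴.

At equilibrium, absorbed power = emitted power.
Absorbing cross-section = A = 0.01460 m²; emitting surface = A = 0.01460 m² (ratio 1).
αS·A_cross = εσ·A_surf·T⁴  ⇒  T⁴ = αS/(ε·1σ).
T⁴ = 0.480·1100/(0.65·1·5.67×10⁻⁸) = 1.433×10¹⁰ K⁴.
T = (1.433×10¹⁰)^(1/4).

T ≈ 346 K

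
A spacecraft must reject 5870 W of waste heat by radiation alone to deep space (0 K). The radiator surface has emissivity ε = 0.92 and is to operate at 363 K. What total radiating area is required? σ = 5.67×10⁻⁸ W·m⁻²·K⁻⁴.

A ≈ 6.48 m²

P = εσA T⁴ ⇒ A = P/(εσT⁴).
T⁴ = 1.736×10¹⁰ K⁴.
A = 5870/(0.92 × 5.67×10⁻⁸ × 1.736×10¹⁰).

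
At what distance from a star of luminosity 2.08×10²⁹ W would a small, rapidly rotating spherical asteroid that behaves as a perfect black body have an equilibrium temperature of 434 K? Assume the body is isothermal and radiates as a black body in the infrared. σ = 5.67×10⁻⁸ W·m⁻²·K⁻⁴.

d ≈ 1.43×10¹² m

For an isothermal black-emitting sphere, (1−a)S·πr² = σ·4πr²·T⁴ ⇒ S = 4σT⁴/(1−a).
S = 4·5.67×10⁻⁸·(434)⁴/1.00 = 8046 W/m².
Flux falls as S = L/(4πd²), so d = √(L/(4πS)) = √(2.08×10²⁹/(4π·8046)).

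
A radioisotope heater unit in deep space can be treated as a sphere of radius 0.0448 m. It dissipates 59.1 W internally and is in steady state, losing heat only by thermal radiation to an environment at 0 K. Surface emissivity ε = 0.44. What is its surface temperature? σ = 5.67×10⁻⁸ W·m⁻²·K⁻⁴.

T ≈ 554 K

Steady state: internal power = radiated power, P = εσA T⁴.
Radiating area A = 4πr² = 0.02522 m².
T⁴ = P/(εσA) = 59.1/(0.44·5.67×10⁻⁸·0.02522) = 9.393×10¹⁰ K⁴.
T = (9.393×10¹⁰)^(1/4).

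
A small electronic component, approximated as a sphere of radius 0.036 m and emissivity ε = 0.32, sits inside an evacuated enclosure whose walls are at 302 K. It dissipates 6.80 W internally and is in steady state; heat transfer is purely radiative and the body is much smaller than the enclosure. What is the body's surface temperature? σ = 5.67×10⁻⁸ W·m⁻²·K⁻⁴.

For a small grey body in a large enclosure, net radiated power = εσA(T⁴ − T_w⁴).
Steady state: P = εσA(T⁴ − T_w⁴) with A = 4πr² = 0.01629 m².
T⁴ = P/(εσA) + T_w⁴ = 6.80/(0.32·5.67×10⁻⁸·0.01629) + (302)⁴
    = 2.301×10¹⁰ + 8.318×10⁹ = 3.133×10¹⁰ K⁴.

T ≈ 421 K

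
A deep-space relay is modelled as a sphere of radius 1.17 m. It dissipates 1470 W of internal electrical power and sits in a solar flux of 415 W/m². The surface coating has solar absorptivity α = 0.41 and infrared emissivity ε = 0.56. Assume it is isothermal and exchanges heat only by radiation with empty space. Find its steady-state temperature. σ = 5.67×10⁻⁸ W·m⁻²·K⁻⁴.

T ≈ 252 K

At steady state, absorbed solar power + internal power = radiated power.
Absorbed: α·S·A_cross = 0.41·415·4.301 = 731.7 W (cross-section πr²).
Total input = 731.7 + 1470 = 2202 W.
Radiated: εσ·A_surf·T⁴ with A_surf = 4πr² = 17.20 m².
T⁴ = 2202/(0.56·5.67×10⁻⁸·17.20) = 4.031×10⁹ K⁴.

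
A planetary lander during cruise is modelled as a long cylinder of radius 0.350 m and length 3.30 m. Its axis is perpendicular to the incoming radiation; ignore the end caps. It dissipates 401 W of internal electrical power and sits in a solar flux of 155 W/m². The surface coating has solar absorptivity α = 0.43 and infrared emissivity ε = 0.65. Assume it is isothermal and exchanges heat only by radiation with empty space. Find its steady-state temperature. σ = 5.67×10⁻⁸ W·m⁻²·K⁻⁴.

At steady state, absorbed solar power + internal power = radiated power.
Absorbed: α·S·A_cross = 0.43·155·2.310 = 154.0 W (cross-section 2rL).
Total input = 154.0 + 401 = 555.0 W.
Radiated: εσ·A_surf·T⁴ with A_surf = 2πrL = 7.257 m².
T⁴ = 555.0/(0.65·5.67×10⁻⁸·7.257) = 2.075×10⁹ K⁴.

T ≈ 213 K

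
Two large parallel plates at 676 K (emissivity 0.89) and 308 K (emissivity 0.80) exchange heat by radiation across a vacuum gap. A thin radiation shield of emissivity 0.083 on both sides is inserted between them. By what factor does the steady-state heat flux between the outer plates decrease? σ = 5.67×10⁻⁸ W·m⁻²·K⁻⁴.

Without shield: q₀ = σΔ(T⁴)/(1/ε₁+1/ε₂−1) with denominator 1.374.
With shield the two gaps are in series; the resistances add: (1/ε₁+1/ε_s−1)+(1/ε_s+1/ε₂−1) = 12.17+12.30 = 24.47.
Heat-flux ratio q₀/q = 24.47/1.374.

factor ≈ 17.8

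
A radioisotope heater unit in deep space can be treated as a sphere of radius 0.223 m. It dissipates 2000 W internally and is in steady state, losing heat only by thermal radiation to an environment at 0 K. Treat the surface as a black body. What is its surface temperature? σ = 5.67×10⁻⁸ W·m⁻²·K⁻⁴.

Steady state: internal power = radiated power, P = εσA T⁴.
Radiating area A = 4πr² = 0.6249 m².
T⁴ = P/(εσA) = 2000/(1.0·5.67×10⁻⁸·0.6249) = 5.645×10¹⁰ K⁴.
T = (5.645×10¹⁰)^(1/4).

T ≈ 487 K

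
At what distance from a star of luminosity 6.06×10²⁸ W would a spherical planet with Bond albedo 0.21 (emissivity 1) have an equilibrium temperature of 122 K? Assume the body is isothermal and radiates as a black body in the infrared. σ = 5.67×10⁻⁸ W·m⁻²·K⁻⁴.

d ≈ 8.71×10¹² m

For an isothermal black-emitting sphere, (1−a)S·πr² = σ·4πr²·T⁴ ⇒ S = 4σT⁴/(1−a).
S = 4·5.67×10⁻⁸·(122)⁴/0.790 = 63.60 W/m².
Flux falls as S = L/(4πd²), so d = √(L/(4πS)) = √(6.06×10²⁸/(4π·63.60)).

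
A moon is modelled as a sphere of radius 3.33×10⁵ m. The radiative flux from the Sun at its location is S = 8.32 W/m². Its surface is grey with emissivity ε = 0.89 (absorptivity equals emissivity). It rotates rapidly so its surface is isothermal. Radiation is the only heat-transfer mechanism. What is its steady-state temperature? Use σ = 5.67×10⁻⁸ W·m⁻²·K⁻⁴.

T ≈ 77.8 K

At equilibrium, absorbed power = emitted power.
Absorbing cross-section = πr² = 3.484×10¹¹ m²; emitting surface = 4πr² = 1.393×10¹² m² (ratio 4).
εS·A_cross = εσ·A_surf·T⁴  ⇒  T⁴ = S/(4σ)   (ε cancels).
T⁴ = 8.32/(4·5.67×10⁻⁸) = 3.668×10⁷ K⁴.
T = (3.668×10⁷)^(1/4).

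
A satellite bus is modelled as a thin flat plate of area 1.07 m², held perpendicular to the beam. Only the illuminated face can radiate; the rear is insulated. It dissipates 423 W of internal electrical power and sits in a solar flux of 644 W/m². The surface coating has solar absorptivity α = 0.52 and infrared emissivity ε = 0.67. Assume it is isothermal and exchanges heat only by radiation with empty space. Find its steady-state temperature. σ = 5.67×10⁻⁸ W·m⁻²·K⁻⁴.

T ≈ 372 K

At steady state, absorbed solar power + internal power = radiated power.
Absorbed: α·S·A_cross = 0.52·644·1.070 = 358.3 W (cross-section A).
Total input = 358.3 + 423 = 781.3 W.
Radiated: εσ·A_surf·T⁴ with A_surf = A = 1.070 m².
T⁴ = 781.3/(0.67·5.67×10⁻⁸·1.070) = 1.922×10¹⁰ K⁴.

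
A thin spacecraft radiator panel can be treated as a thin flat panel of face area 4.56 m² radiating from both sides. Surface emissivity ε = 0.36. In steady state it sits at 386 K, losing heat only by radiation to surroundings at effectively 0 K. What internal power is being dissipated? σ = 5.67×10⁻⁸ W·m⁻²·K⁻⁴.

Steady state: P = εσA T⁴.
A = 2·4.56 = 9.120 m²; T⁴ = (386)⁴ = 2.220×10¹⁰ K⁴.
P = 0.36 × 5.67×10⁻⁸ × 9.120 × 2.220×10¹⁰.

P ≈ 4130 W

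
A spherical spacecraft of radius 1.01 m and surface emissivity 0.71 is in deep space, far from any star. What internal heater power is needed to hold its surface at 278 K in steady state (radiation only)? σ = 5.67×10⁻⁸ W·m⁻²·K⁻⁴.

P ≈ 3080 W

P = εσ·4πr²·T⁴.
4πr² = 12.82 m²; T⁴ = 5.973×10⁹ K⁴.
P = 0.71·5.67×10⁻⁸·12.82·5.973×10⁹.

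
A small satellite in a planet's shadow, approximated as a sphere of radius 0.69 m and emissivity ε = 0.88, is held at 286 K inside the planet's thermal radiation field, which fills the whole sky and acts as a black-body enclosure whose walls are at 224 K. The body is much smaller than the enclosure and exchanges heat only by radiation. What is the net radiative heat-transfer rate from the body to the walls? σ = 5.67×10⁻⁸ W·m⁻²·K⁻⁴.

P_net ≈ 1250 W

For a small grey body in a large enclosure: P_net = εσA(T_body⁴ − T_wall⁴).
A = 4πr² = 5.983 m²; T_body⁴ − T_wall⁴ = 6.691×10⁹ − 2.518×10⁹ = 4.173×10⁹ K⁴.
|P_net| = 0.88·5.67×10⁻⁸·5.983·4.173×10⁹.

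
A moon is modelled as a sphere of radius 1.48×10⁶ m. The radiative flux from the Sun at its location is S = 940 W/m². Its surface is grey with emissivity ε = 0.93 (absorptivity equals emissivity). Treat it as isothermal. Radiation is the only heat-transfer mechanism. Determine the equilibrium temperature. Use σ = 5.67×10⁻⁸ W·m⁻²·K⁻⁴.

At equilibrium, absorbed power = emitted power.
Absorbing cross-section = πr² = 6.881×10¹² m²; emitting surface = 4πr² = 2.753×10¹³ m² (ratio 4).
εS·A_cross = εσ·A_surf·T⁴  ⇒  T⁴ = S/(4σ)   (ε cancels).
T⁴ = 940/(4·5.67×10⁻⁸) = 4.145×10⁹ K⁴.
T = (4.145×10⁹)^(1/4).

T ≈ 254 K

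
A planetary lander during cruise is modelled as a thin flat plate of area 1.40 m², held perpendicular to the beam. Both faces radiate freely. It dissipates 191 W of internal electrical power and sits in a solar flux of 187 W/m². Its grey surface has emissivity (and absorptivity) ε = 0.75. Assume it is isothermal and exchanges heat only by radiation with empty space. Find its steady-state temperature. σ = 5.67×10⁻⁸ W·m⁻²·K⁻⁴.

T ≈ 239 K

At steady state, absorbed solar power + internal power = radiated power.
Absorbed: α·S·A_cross = 0.75·187·1.400 = 196.3 W (cross-section A).
Total input = 196.3 + 191 = 387.4 W.
Radiated: εσ·A_surf·T⁴ with A_surf = 2A = 2.800 m².
T⁴ = 387.4/(0.75·5.67×10⁻⁸·2.800) = 3.253×10⁹ K⁴.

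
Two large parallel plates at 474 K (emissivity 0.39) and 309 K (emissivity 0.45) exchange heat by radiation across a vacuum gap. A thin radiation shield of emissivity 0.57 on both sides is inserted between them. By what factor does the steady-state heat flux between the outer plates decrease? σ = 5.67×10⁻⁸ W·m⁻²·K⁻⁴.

factor ≈ 1.66

Without shield: q₀ = σΔ(T⁴)/(1/ε₁+1/ε₂−1) with denominator 3.786.
With shield the two gaps are in series; the resistances add: (1/ε₁+1/ε_s−1)+(1/ε_s+1/ε₂−1) = 3.318+2.977 = 6.295.
Heat-flux ratio q₀/q = 6.295/3.786.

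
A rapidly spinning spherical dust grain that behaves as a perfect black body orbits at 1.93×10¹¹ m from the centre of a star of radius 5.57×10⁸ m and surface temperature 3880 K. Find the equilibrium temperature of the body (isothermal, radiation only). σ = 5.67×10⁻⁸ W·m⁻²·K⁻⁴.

T ≈ 147 K

The star's surface emits σT_*⁴; at distance d the flux is S = σT_*⁴(R_*/d)².
S = 5.67×10⁻⁸·(3880)⁴·(5.57×10⁸/1.93×10¹¹)² = 107.0 W/m².
For an isothermal sphere T⁴ = (1−a)S/(4σ) = 4.719×10⁸ K⁴.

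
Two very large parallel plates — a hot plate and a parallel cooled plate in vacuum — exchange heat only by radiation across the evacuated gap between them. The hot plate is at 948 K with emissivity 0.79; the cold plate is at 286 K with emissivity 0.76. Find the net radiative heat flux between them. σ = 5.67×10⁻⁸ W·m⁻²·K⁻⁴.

For two infinite grey parallel plates, q = σ(T₁⁴ − T₂⁴)/(1/ε₁ + 1/ε₂ − 1).
T₁⁴ − T₂⁴ = 8.077×10¹¹ − 6.691×10⁹ = 8.010×10¹¹ K⁴.
1/ε₁ + 1/ε₂ − 1 = 1.266 + 1.316 − 1 = 1.582.
q = 5.67×10⁻⁸ × 8.010×10¹¹ / 1.582.

q ≈ 28700 W/m²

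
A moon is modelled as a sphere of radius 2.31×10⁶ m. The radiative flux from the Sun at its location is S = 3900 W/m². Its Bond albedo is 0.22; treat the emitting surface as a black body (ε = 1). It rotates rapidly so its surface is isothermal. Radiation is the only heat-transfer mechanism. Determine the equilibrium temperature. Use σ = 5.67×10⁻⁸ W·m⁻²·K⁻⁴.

At equilibrium, absorbed power = emitted power.
Absorbing cross-section = πr² = 1.676×10¹³ m²; emitting surface = 4πr² = 6.706×10¹³ m² (ratio 4).
(1−a)S·A_cross = εσ·A_surf·T⁴  ⇒  T⁴ = (1−a)S/(4σ).
T⁴ = 0.780·3900/(4·5.67×10⁻⁸) = 1.341×10¹⁰ K⁴.
T = (1.341×10¹⁰)^(1/4).

T ≈ 340 K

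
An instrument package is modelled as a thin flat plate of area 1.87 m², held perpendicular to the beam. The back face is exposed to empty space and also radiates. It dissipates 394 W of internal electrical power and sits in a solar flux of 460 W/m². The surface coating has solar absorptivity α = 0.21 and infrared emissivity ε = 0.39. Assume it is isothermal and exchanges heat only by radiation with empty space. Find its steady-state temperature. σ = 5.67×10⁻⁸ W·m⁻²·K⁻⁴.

At steady state, absorbed solar power + internal power = radiated power.
Absorbed: α·S·A_cross = 0.21·460·1.870 = 180.6 W (cross-section A).
Total input = 180.6 + 394 = 574.6 W.
Radiated: εσ·A_surf·T⁴ with A_surf = 2A = 3.740 m².
T⁴ = 574.6/(0.39·5.67×10⁻⁸·3.740) = 6.948×10⁹ K⁴.

T ≈ 289 K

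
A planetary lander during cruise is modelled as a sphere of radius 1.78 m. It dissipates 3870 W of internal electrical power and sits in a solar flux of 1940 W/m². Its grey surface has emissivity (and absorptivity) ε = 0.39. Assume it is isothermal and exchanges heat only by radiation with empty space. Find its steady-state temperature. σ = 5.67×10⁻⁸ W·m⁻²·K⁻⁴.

At steady state, absorbed solar power + internal power = radiated power.
Absorbed: α·S·A_cross = 0.39·1940·9.954 = 7531 W (cross-section πr²).
Total input = 7531 + 3870 = 11400 W.
Radiated: εσ·A_surf·T⁴ with A_surf = 4πr² = 39.82 m².
T⁴ = 11400/(0.39·5.67×10⁻⁸·39.82) = 1.295×10¹⁰ K⁴.

T ≈ 337 K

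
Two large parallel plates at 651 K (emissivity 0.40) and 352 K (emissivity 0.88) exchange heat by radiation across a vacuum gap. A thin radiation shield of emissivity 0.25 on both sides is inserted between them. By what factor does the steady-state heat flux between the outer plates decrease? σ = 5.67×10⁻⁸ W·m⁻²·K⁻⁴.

factor ≈ 3.66

Without shield: q₀ = σΔ(T⁴)/(1/ε₁+1/ε₂−1) with denominator 2.636.
With shield the two gaps are in series; the resistances add: (1/ε₁+1/ε_s−1)+(1/ε_s+1/ε₂−1) = 5.500+4.136 = 9.636.
Heat-flux ratio q₀/q = 9.636/2.636.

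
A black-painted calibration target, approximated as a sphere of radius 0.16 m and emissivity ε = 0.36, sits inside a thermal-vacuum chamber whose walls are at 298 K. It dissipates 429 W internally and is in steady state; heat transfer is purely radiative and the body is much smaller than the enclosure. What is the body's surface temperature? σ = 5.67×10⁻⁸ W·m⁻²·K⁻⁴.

T ≈ 520 K

For a small grey body in a large enclosure, net radiated power = εσA(T⁴ − T_w⁴).
Steady state: P = εσA(T⁴ − T_w⁴) with A = 4πr² = 0.3217 m².
T⁴ = P/(εσA) + T_w⁴ = 429/(0.36·5.67×10⁻⁸·0.3217) + (298)⁴
    = 6.533×10¹⁰ + 7.886×10⁹ = 7.322×10¹⁰ K⁴.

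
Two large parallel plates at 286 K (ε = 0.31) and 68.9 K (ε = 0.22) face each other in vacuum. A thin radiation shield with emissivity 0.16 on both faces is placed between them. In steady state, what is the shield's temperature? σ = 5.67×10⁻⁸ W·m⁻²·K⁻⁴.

T_s ≈ 245 K

In steady state the net flux on the hot side equals that on the cold side.
σ(T₁⁴−T_s⁴)/D₁ = σ(T_s⁴−T₂⁴)/D₂, with D₁ = 1/ε₁+1/ε_s−1 = 8.476, D₂ = 1/ε_s+1/ε₂−1 = 9.795.
Solve for T_s⁴: T_s⁴ = (D₂·T₁⁴ + D₁·T₂⁴)/(D₁+D₂) = 3.597×10⁹ K⁴.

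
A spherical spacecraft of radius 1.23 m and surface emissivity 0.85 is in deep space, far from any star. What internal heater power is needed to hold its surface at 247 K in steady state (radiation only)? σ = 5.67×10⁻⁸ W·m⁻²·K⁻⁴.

P ≈ 3410 W

P = εσ·4πr²·T⁴.
4πr² = 19.01 m²; T⁴ = 3.722×10⁹ K⁴.
P = 0.85·5.67×10⁻⁸·19.01·3.722×10⁹.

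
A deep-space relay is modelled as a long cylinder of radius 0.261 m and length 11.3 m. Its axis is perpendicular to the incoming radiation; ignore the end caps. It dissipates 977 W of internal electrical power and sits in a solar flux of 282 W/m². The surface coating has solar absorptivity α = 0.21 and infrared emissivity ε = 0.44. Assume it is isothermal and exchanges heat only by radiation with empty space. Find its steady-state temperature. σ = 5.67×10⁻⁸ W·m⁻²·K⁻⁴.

At steady state, absorbed solar power + internal power = radiated power.
Absorbed: α·S·A_cross = 0.21·282·5.899 = 349.3 W (cross-section 2rL).
Total input = 349.3 + 977 = 1326 W.
Radiated: εσ·A_surf·T⁴ with A_surf = 2πrL = 18.53 m².
T⁴ = 1326/(0.44·5.67×10⁻⁸·18.53) = 2.869×10⁹ K⁴.

T ≈ 231 K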